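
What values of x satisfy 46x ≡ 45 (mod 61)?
x ≡ 58 (mod 61)

gcd(46, 61) = 1, which divides 45, so solutions exist.
Find 46^(-1) mod 61 by the extended Euclidean algorithm:
61 = 1 × 46 + 15  ⟹  15 = (1)·61 + (-1)·46
46 = 3 × 15 + 1  ⟹  1 = (-3)·61 + (4)·46
So (4)·46 ≡ 1 (mod 61), i.e. 46^(-1) ≡ 4 (mod 61).
x ≡ 4 × 45 = 180 ≡ 58 (mod 61).
Check: 46 × 58 = 2668 ≡ 45 (mod 61).
Unique solution: x ≡ 58 (mod 61)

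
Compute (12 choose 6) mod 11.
0

Using Lucas' theorem:
Write n=12 and k=6 in base 11:
n in base 11: [1, 1]
k in base 11: [0, 6]
C(12,6) mod 11 = ∏ C(n_i, k_i) mod 11
Digit binomials (mod 11): C(1,0) = 1; C(1,6) = 0 (k_i > n_i)
Product: 1 × 0 = 0 ≡ 0 (mod 11)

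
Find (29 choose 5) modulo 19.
5

Using Lucas' theorem:
Write n=29 and k=5 in base 19:
n in base 19: [1, 10]
k in base 19: [0, 5]
C(29,5) mod 19 = ∏ C(n_i, k_i) mod 19
Digit binomials (mod 19): C(1,0) = 1; C(10,5) = 252 ≡ 5
Product: 1 × 5 = 5 ≡ 5 (mod 19)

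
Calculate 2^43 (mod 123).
8

Repeated squaring. Binary of 43 = 101011.
2^1 ≡ 2 (mod 123); 2^2 ≡ 4 (mod 123); 2^4 ≡ 16 (mod 123); 2^8 ≡ 10 (mod 123); 2^16 ≡ 100 (mod 123); 2^32 ≡ 37 (mod 123)
2^43 = 2^1 × 2^2 × 2^8 × 2^32 ≡ 8 (mod 123)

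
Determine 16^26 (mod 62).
16

Repeated squaring. Binary of 26 = 11010.
16^1 ≡ 16 (mod 62); 16^2 ≡ 8 (mod 62); 16^4 ≡ 2 (mod 62); 16^8 ≡ 4 (mod 62); 16^16 ≡ 16 (mod 62)
16^26 = 16^2 × 16^8 × 16^16 ≡ 16 (mod 62)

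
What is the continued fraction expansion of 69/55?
[1; 3, 1, 13]

Euclidean algorithm steps:
69 = 1 × 55 + 14
55 = 3 × 14 + 13
14 = 1 × 13 + 1
13 = 13 × 1 + 0
Continued fraction: [1; 3, 1, 13]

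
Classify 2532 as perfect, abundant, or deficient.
abundant

Proper divisors of 2532: sum = 1 + 2 + 3 + 4 + 6 + 12 + 211 + 422 + 633 + 844 + 1266 = 3404
Since 3404 > 2532, 2532 is abundant.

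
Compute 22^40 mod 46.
24

Repeated squaring. Binary of 40 = 101000.
22^1 ≡ 22 (mod 46); 22^2 ≡ 24 (mod 46); 22^4 ≡ 24 (mod 46); 22^8 ≡ 24 (mod 46); 22^16 ≡ 24 (mod 46); 22^32 ≡ 24 (mod 46)
22^40 = 22^8 × 22^32 ≡ 24 (mod 46)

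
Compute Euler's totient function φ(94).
46

94 = 2 × 47
φ(n) = n × ∏(1 - 1/p) for each prime p dividing n
φ(94) = 94 × (1 - 1/2) × (1 - 1/47) = 46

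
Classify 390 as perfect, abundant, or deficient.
abundant

Proper divisors of 390: sum = 1 + 2 + 3 + 5 + 6 + 10 + 13 + 15 + 26 + 30 + 39 + 65 + 78 + 130 + 195 = 618
Since 618 > 390, 390 is abundant.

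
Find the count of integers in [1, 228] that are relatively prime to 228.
72

228 = 2^2 × 3 × 19
φ(n) = n × ∏(1 - 1/p) for each prime p dividing n
φ(228) = 228 × (1 - 1/2) × (1 - 1/3) × (1 - 1/19) = 72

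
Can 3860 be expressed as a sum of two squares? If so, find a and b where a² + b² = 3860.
4² + 62² (a=4, b=62)

Factorization: 3860 = 2^2 × 5 × 193
By Fermat: n is sum of two squares iff every prime p ≡ 3 (mod 4) appears to even power.
All primes ≡ 3 (mod 4) appear to even power.
Search a = 0, 1, 2, … for 3860 - a² a perfect square: first hit at a = 4: 3860 - 16 = 3844 = 62².
3860 = 4² + 62² = 16 + 3844 ✓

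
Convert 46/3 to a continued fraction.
[15; 3]

Euclidean algorithm steps:
46 = 15 × 3 + 1
3 = 3 × 1 + 0
Continued fraction: [15; 3]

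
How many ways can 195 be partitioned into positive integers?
2580840212973

p(n) counts ways to write n as a sum of positive integers (order ignored).
Euler's pentagonal recurrence: p(k) = p(k-1) + p(k-2) - p(k-5) - p(k-7) + p(k-12) + p(k-15) - ... (offsets j(3j∓1)/2, signs ++--, p(0)=1, p(<0)=0).
DP table for k = 0..194: p(0)=1, p(1)=1, p(2)=2, p(3)=3, p(4)=5, p(5)=7, p(6)=11, p(7)=15, p(8)=22, p(9)=30, p(10)=42, p(11)=56, p(12)=77, p(13)=101, p(14)=135, p(15)=176, p(16)=231, p(17)=297, p(18)=385, p(19)=490, p(20)=627, p(21)=792, p(22)=1002, p(23)=1255, p(24)=1575, p(25)=1958, p(26)=2436, p(27)=3010, p(28)=3718, p(29)=4565, p(30)=5604, p(31)=6842, p(32)=8349, p(33)=10143, p(34)=12310, p(35)=14883, p(36)=17977, p(37)=21637, p(38)=26015, p(39)=31185, p(40)=37338, p(41)=44583, p(42)=53174, p(43)=63261, p(44)=75175, p(45)=89134, p(46)=105558, p(47)=124754, p(48)=147273, p(49)=173525, p(50)=204226, p(51)=239943, p(52)=281589, p(53)=329931, p(54)=386155, p(55)=451276, p(56)=526823, p(57)=614154, p(58)=715220, p(59)=831820, p(60)=966467, p(61)=1121505, p(62)=1300156, p(63)=1505499, p(64)=1741630, p(65)=2012558, p(66)=2323520, p(67)=2679689, p(68)=3087735, p(69)=3554345, p(70)=4087968, p(71)=4697205, p(72)=5392783, p(73)=6185689, p(74)=7089500, p(75)=8118264, p(76)=9289091, p(77)=10619863, p(78)=12132164, p(79)=13848650, p(80)=15796476, p(81)=18004327, p(82)=20506255, p(83)=23338469, p(84)=26543660, p(85)=30167357, p(86)=34262962, p(87)=38887673, p(88)=44108109, p(89)=49995925, p(90)=56634173, p(91)=64112359, p(92)=72533807, p(93)=82010177, p(94)=92669720, p(95)=104651419, p(96)=118114304, p(97)=133230930, p(98)=150198136, p(99)=169229875, p(100)=190569292, p(101)=214481126, p(102)=241265379, p(103)=271248950, p(104)=304801365, p(105)=342325709, p(106)=384276336, p(107)=431149389, p(108)=483502844, p(109)=541946240, p(110)=607163746, p(111)=679903203, p(112)=761002156, p(113)=851376628, p(114)=952050665, p(115)=1064144451, p(116)=1188908248, p(117)=1327710076, p(118)=1482074143, p(119)=1653668665, p(120)=1844349560, p(121)=2056148051, p(122)=2291320912, p(123)=2552338241, p(124)=2841940500, p(125)=3163127352, p(126)=3519222692, p(127)=3913864295, p(128)=4351078600, p(129)=4835271870, p(130)=5371315400, p(131)=5964539504, p(132)=6620830889, p(133)=7346629512, p(134)=8149040695, p(135)=9035836076, p(136)=10015581680, p(137)=11097645016, p(138)=12292341831, p(139)=13610949895, p(140)=15065878135, p(141)=16670689208, p(142)=18440293320, p(143)=20390982757, p(144)=22540654445, p(145)=24908858009, p(146)=27517052599, p(147)=30388671978, p(148)=33549419497, p(149)=37027355200, p(150)=40853235313, p(151)=45060624582, p(152)=49686288421, p(153)=54770336324, p(154)=60356673280, p(155)=66493182097, p(156)=73232243759, p(157)=80630964769, p(158)=88751778802, p(159)=97662728555, p(160)=107438159466, p(161)=118159068427, p(162)=129913904637, p(163)=142798995930, p(164)=156919475295, p(165)=172389800255, p(166)=189334822579, p(167)=207890420102, p(168)=228204732751, p(169)=250438925115, p(170)=274768617130, p(171)=301384802048, p(172)=330495499613, p(173)=362326859895, p(174)=397125074750, p(175)=435157697830, p(176)=476715857290, p(177)=522115831195, p(178)=571701605655, p(179)=625846753120, p(180)=684957390936, p(181)=749474411781, p(182)=819876908323, p(183)=896684817527, p(184)=980462880430, p(185)=1071823774337, p(186)=1171432692373, p(187)=1280011042268, p(188)=1398341745571, p(189)=1527273599625, p(190)=1667727404093, p(191)=1820701100652, p(192)=1987276856363, p(193)=2168627105469, p(194)=2366022741845.
Final step: p(195) = p(194) + p(193) - p(190) - p(188) + p(183) + p(180) - p(173) - p(169) + p(160) + p(155) - p(144) - p(138) + p(125) + p(118) - p(103) - p(95) + p(78) + p(69) - p(50) - p(40) + p(19) + p(8)
= 2366022741845 + 2168627105469 - 1667727404093 - 1398341745571 + 896684817527 + 684957390936 - 362326859895 - 250438925115 + 107438159466 + 66493182097 - 22540654445 - 12292341831 + 3163127352 + 1482074143 - 271248950 - 104651419 + 12132164 + 3554345 - 204226 - 37338 + 490 + 22
= 2580840212973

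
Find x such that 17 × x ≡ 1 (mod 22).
13

gcd(17, 22) = 1, so the inverse exists.
Extended Euclidean algorithm on (22, 17):
22 = 1 × 17 + 5  ⟹  5 = (1)·22 + (-1)·17
17 = 3 × 5 + 2  ⟹  2 = (-3)·22 + (4)·17
5 = 2 × 2 + 1  ⟹  1 = (7)·22 + (-9)·17
So (-9)·17 ≡ 1 (mod 22), i.e. 17^(-1) ≡ -9 ≡ 13 (mod 22).
Check: 17 × 13 = 221 ≡ 1 (mod 22)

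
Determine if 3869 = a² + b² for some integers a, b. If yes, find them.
5² + 62² (a=5, b=62)

Factorization: 3869 = 53 × 73
By Fermat: n is sum of two squares iff every prime p ≡ 3 (mod 4) appears to even power.
All primes ≡ 3 (mod 4) appear to even power.
Search a = 0, 1, 2, … for 3869 - a² a perfect square: first hit at a = 5: 3869 - 25 = 3844 = 62².
3869 = 5² + 62² = 25 + 3844 ✓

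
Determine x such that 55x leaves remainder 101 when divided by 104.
x ≡ 51 (mod 104)

gcd(55, 104) = 1, which divides 101, so solutions exist.
Find 55^(-1) mod 104 by the extended Euclidean algorithm:
104 = 1 × 55 + 49  ⟹  49 = (1)·104 + (-1)·55
55 = 1 × 49 + 6  ⟹  6 = (-1)·104 + (2)·55
49 = 8 × 6 + 1  ⟹  1 = (9)·104 + (-17)·55
So (-17)·55 ≡ 1 (mod 104), i.e. 55^(-1) ≡ -17 ≡ 87 (mod 104).
x ≡ 87 × 101 = 8787 ≡ 51 (mod 104).
Check: 55 × 51 = 2805 ≡ 101 (mod 104).
Unique solution: x ≡ 51 (mod 104)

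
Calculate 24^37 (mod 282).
42

Repeated squaring. Binary of 37 = 100101.
24^1 ≡ 24 (mod 282); 24^2 ≡ 12 (mod 282); 24^4 ≡ 144 (mod 282); 24^8 ≡ 150 (mod 282); 24^16 ≡ 222 (mod 282); 24^32 ≡ 216 (mod 282)
24^37 = 24^1 × 24^4 × 24^32 ≡ 42 (mod 282)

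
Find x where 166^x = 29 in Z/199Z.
16

Baby-step giant-step with step n = ⌈√199⌉ = 15.
Baby steps 166^j mod 199 (j:value) for j=0..14: 0:1, 1:166, 2:94, 3:82, 4:80, 5:146, 6:157, 7:192, 8:32, 9:138, 10:23, 11:37, 12:172, 13:95, 14:49.
Giant-step multiplier: 166^(-15) ≡ 166^(198-15) = 166^183 ≡ 191 (mod 199).
Giant steps γ_i = 29·191^i mod 199: γ_0=29, γ_1=166 (in table at j=1).
x = i·n + j = 1·15 + 1 = 16.
Check: 166^16 ≡ 29 (mod 199).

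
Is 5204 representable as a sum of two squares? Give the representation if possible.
50² + 52² (a=50, b=52)

Factorization: 5204 = 2^2 × 1301
By Fermat: n is sum of two squares iff every prime p ≡ 3 (mod 4) appears to even power.
All primes ≡ 3 (mod 4) appear to even power.
Search a = 0, 1, 2, … for 5204 - a² a perfect square: first hit at a = 50: 5204 - 2500 = 2704 = 52².
5204 = 50² + 52² = 2500 + 2704 ✓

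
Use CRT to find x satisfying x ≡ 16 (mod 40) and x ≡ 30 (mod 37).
696

Using Chinese Remainder Theorem:
M = 40 × 37 = 1480
M1 = 37, M2 = 40
y1 = 37^(-1) mod 40 = 13
y2 = 40^(-1) mod 37 = 25
x = (16×37×13 + 30×40×25) mod 1480 = 696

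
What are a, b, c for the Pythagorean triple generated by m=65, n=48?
(1921, 6240, 6529)

Euclid's formula: a = m² - n², b = 2mn, c = m² + n²
m = 65, n = 48
a = 65² - 48² = 4225 - 2304 = 1921
b = 2 × 65 × 48 = 6240
c = 65² + 48² = 4225 + 2304 = 6529
Verification: 1921² + 6240² = 3690241 + 38937600 = 42627841 = 6529² ✓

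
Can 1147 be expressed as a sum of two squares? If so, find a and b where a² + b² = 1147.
Not possible

Factorization: 1147 = 31 × 37
By Fermat: n is sum of two squares iff every prime p ≡ 3 (mod 4) appears to even power.
Prime(s) ≡ 3 (mod 4) with odd exponent: [(31, 1)]
Therefore 1147 cannot be expressed as a² + b².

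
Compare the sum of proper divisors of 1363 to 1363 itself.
deficient

Proper divisors of 1363: sum = 1 + 29 + 47 = 77
Since 77 < 1363, 1363 is deficient.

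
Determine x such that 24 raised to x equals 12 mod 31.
13

Baby-step giant-step with step n = ⌈√31⌉ = 6.
Baby steps 24^j mod 31 (j:value) for j=0..5: 0:1, 1:24, 2:18, 3:29, 4:14, 5:26.
Giant-step multiplier: 24^(-6) ≡ 24^(30-6) = 24^24 ≡ 8 (mod 31).
Giant steps γ_i = 12·8^i mod 31: γ_0=12, γ_1=3, γ_2=24 (in table at j=1).
x = i·n + j = 2·6 + 1 = 13.
Check: 24^13 ≡ 12 (mod 31).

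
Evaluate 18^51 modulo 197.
5

Repeated squaring. Binary of 51 = 110011.
18^1 ≡ 18 (mod 197); 18^2 ≡ 127 (mod 197); 18^4 ≡ 172 (mod 197); 18^8 ≡ 34 (mod 197); 18^16 ≡ 171 (mod 197); 18^32 ≡ 85 (mod 197)
18^51 = 18^1 × 18^2 × 18^16 × 18^32 ≡ 5 (mod 197)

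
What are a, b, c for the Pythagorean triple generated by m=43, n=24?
(1273, 2064, 2425)

Euclid's formula: a = m² - n², b = 2mn, c = m² + n²
m = 43, n = 24
a = 43² - 24² = 1849 - 576 = 1273
b = 2 × 43 × 24 = 2064
c = 43² + 24² = 1849 + 576 = 2425
Verification: 1273² + 2064² = 1620529 + 4260096 = 5880625 = 2425² ✓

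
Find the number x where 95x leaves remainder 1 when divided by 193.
128

gcd(95, 193) = 1, so the inverse exists.
Extended Euclidean algorithm on (193, 95):
193 = 2 × 95 + 3  ⟹  3 = (1)·193 + (-2)·95
95 = 31 × 3 + 2  ⟹  2 = (-31)·193 + (63)·95
3 = 1 × 2 + 1  ⟹  1 = (32)·193 + (-65)·95
So (-65)·95 ≡ 1 (mod 193), i.e. 95^(-1) ≡ -65 ≡ 128 (mod 193).
Check: 95 × 128 = 12160 ≡ 1 (mod 193)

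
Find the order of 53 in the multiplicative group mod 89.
44

89 is prime, so ord(53) divides φ(89) = 88.
Divisors of 88: 1, 2, 4, 8, 11, 22, 44, 88.
Repeated squaring: 53^1 ≡ 53, 53^2 ≡ 50, 53^4 ≡ 8, 53^8 ≡ 64, 53^16 ≡ 2, 53^32 ≡ 4, 53^64 ≡ 16 (mod 89).
Test 53^d mod 89 for each divisor d in increasing order:
53^1 ≡ 53
53^2 ≡ 50
53^4 ≡ 8
53^8 ≡ 64
53^11 = 53^8·53^2·53^1 ≡ 55
53^22 = 53^16·53^4·53^2 ≡ 88
53^44 = 53^32·53^8·53^4 ≡ 1  ← first divisor giving 1
The order is 44.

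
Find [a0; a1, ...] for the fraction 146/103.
[1; 2, 2, 1, 1, 8]

Euclidean algorithm steps:
146 = 1 × 103 + 43
103 = 2 × 43 + 17
43 = 2 × 17 + 9
17 = 1 × 9 + 8
9 = 1 × 8 + 1
8 = 8 × 1 + 0
Continued fraction: [1; 2, 2, 1, 1, 8]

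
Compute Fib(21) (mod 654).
482

Matrix identity: Q^n = [[F_(n+1), F_n], [F_n, F_(n-1)]] with Q = [[1,1],[1,0]].
n = 21 = 10101₂. Square-and-multiply, entries mod 654:
Q^1 = [[1,1],[1,0]]
Q^2 = (Q^1)² = [[2,1],[1,1]]
Q^5 = (Q^2)²·Q = [[8,5],[5,3]]
Q^10 = (Q^5)² = [[89,55],[55,34]]
Q^21 = (Q^10)²·Q = [[53,482],[482,225]]
F_21 mod 654 = Q^21[0][1] = 482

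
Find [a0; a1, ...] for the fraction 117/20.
[5; 1, 5, 1, 2]

Euclidean algorithm steps:
117 = 5 × 20 + 17
20 = 1 × 17 + 3
17 = 5 × 3 + 2
3 = 1 × 2 + 1
2 = 2 × 1 + 0
Continued fraction: [5; 1, 5, 1, 2]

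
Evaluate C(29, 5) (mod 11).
10

Using Lucas' theorem:
Write n=29 and k=5 in base 11:
n in base 11: [2, 7]
k in base 11: [0, 5]
C(29,5) mod 11 = ∏ C(n_i, k_i) mod 11
Digit binomials (mod 11): C(2,0) = 1; C(7,5) = 21 ≡ 10
Product: 1 × 10 = 10 ≡ 10 (mod 11)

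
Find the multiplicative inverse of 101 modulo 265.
21

gcd(101, 265) = 1, so the inverse exists.
Extended Euclidean algorithm on (265, 101):
265 = 2 × 101 + 63  ⟹  63 = (1)·265 + (-2)·101
101 = 1 × 63 + 38  ⟹  38 = (-1)·265 + (3)·101
63 = 1 × 38 + 25  ⟹  25 = (2)·265 + (-5)·101
38 = 1 × 25 + 13  ⟹  13 = (-3)·265 + (8)·101
25 = 1 × 13 + 12  ⟹  12 = (5)·265 + (-13)·101
13 = 1 × 12 + 1  ⟹  1 = (-8)·265 + (21)·101
So (21)·101 ≡ 1 (mod 265), i.e. 101^(-1) ≡ 21 (mod 265).
Check: 101 × 21 = 2121 ≡ 1 (mod 265)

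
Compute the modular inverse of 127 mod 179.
148

gcd(127, 179) = 1, so the inverse exists.
Extended Euclidean algorithm on (179, 127):
179 = 1 × 127 + 52  ⟹  52 = (1)·179 + (-1)·127
127 = 2 × 52 + 23  ⟹  23 = (-2)·179 + (3)·127
52 = 2 × 23 + 6  ⟹  6 = (5)·179 + (-7)·127
23 = 3 × 6 + 5  ⟹  5 = (-17)·179 + (24)·127
6 = 1 × 5 + 1  ⟹  1 = (22)·179 + (-31)·127
So (-31)·127 ≡ 1 (mod 179), i.e. 127^(-1) ≡ -31 ≡ 148 (mod 179).
Check: 127 × 148 = 18796 ≡ 1 (mod 179)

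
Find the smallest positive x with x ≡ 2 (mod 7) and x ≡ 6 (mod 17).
23

Using Chinese Remainder Theorem:
M = 7 × 17 = 119
M1 = 17, M2 = 7
y1 = 17^(-1) mod 7 = 5
y2 = 7^(-1) mod 17 = 5
x = (2×17×5 + 6×7×5) mod 119 = 23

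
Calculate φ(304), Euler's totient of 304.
144

304 = 2^4 × 19
φ(n) = n × ∏(1 - 1/p) for each prime p dividing n
φ(304) = 304 × (1 - 1/2) × (1 - 1/19) = 144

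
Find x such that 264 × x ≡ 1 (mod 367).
57

gcd(264, 367) = 1, so the inverse exists.
Extended Euclidean algorithm on (367, 264):
367 = 1 × 264 + 103  ⟹  103 = (1)·367 + (-1)·264
264 = 2 × 103 + 58  ⟹  58 = (-2)·367 + (3)·264
103 = 1 × 58 + 45  ⟹  45 = (3)·367 + (-4)·264
58 = 1 × 45 + 13  ⟹  13 = (-5)·367 + (7)·264
45 = 3 × 13 + 6  ⟹  6 = (18)·367 + (-25)·264
13 = 2 × 6 + 1  ⟹  1 = (-41)·367 + (57)·264
So (57)·264 ≡ 1 (mod 367), i.e. 264^(-1) ≡ 57 (mod 367).
Check: 264 × 57 = 15048 ≡ 1 (mod 367)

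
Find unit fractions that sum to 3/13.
1/5 + 1/33 + 1/2145

Greedy algorithm:
3/13: ceiling(13/3) = 5, use 1/5
2/65: ceiling(65/2) = 33, use 1/33
1/2145: ceiling(2145/1) = 2145, use 1/2145
Result: 3/13 = 1/5 + 1/33 + 1/2145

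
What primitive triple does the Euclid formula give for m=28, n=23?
(255, 1288, 1313)

Euclid's formula: a = m² - n², b = 2mn, c = m² + n²
m = 28, n = 23
a = 28² - 23² = 784 - 529 = 255
b = 2 × 28 × 23 = 1288
c = 28² + 23² = 784 + 529 = 1313
Verification: 255² + 1288² = 65025 + 1658944 = 1723969 = 1313² ✓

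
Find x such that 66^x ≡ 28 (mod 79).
19

Baby-step giant-step with step n = ⌈√79⌉ = 9.
Baby steps 66^j mod 79 (j:value) for j=0..8: 0:1, 1:66, 2:11, 3:15, 4:42, 5:7, 6:67, 7:77, 8:26.
Giant-step multiplier: 66^(-9) ≡ 66^(78-9) = 66^69 ≡ 61 (mod 79).
Giant steps γ_i = 28·61^i mod 79: γ_0=28, γ_1=49, γ_2=66 (in table at j=1).
x = i·n + j = 2·9 + 1 = 19.
Check: 66^19 ≡ 28 (mod 79).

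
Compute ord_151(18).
75

151 is prime, so ord(18) divides φ(151) = 150.
Divisors of 150: 1, 2, 3, 5, 6, 10, 15, 25, 30, 50, 75, 150.
Repeated squaring: 18^1 ≡ 18, 18^2 ≡ 22, 18^4 ≡ 31, 18^8 ≡ 55, 18^16 ≡ 5, 18^32 ≡ 25, 18^64 ≡ 21, 18^128 ≡ 139 (mod 151).
Test 18^d mod 151 for each divisor d in increasing order:
18^1 ≡ 18
18^2 ≡ 22
18^3 = 18^2·18^1 ≡ 94
18^5 = 18^4·18^1 ≡ 105
18^6 = 18^4·18^2 ≡ 78
18^10 = 18^8·18^2 ≡ 2
18^15 = 18^8·18^4·18^2·18^1 ≡ 59
18^25 = 18^16·18^8·18^1 ≡ 118
18^30 = 18^16·18^8·18^4·18^2 ≡ 8
18^50 = 18^32·18^16·18^2 ≡ 32
18^75 = 18^64·18^8·18^2·18^1 ≡ 1  ← first divisor giving 1
The order is 75.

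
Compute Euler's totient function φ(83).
82

83 = 83
φ(n) = n × ∏(1 - 1/p) for each prime p dividing n
φ(83) = 83 × (1 - 1/83) = 82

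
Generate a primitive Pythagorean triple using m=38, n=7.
(1395, 532, 1493)

Euclid's formula: a = m² - n², b = 2mn, c = m² + n²
m = 38, n = 7
a = 38² - 7² = 1444 - 49 = 1395
b = 2 × 38 × 7 = 532
c = 38² + 7² = 1444 + 49 = 1493
Verification: 1395² + 532² = 1946025 + 283024 = 2229049 = 1493² ✓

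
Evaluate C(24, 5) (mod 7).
0

Using Lucas' theorem:
Write n=24 and k=5 in base 7:
n in base 7: [3, 3]
k in base 7: [0, 5]
C(24,5) mod 7 = ∏ C(n_i, k_i) mod 7
Digit binomials (mod 7): C(3,0) = 1; C(3,5) = 0 (k_i > n_i)
Product: 1 × 0 = 0 ≡ 0 (mod 7)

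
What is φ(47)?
46

47 = 47
φ(n) = n × ∏(1 - 1/p) for each prime p dividing n
φ(47) = 47 × (1 - 1/47) = 46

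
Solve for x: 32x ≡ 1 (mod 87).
68

gcd(32, 87) = 1, so the inverse exists.
Extended Euclidean algorithm on (87, 32):
87 = 2 × 32 + 23  ⟹  23 = (1)·87 + (-2)·32
32 = 1 × 23 + 9  ⟹  9 = (-1)·87 + (3)·32
23 = 2 × 9 + 5  ⟹  5 = (3)·87 + (-8)·32
9 = 1 × 5 + 4  ⟹  4 = (-4)·87 + (11)·32
5 = 1 × 4 + 1  ⟹  1 = (7)·87 + (-19)·32
So (-19)·32 ≡ 1 (mod 87), i.e. 32^(-1) ≡ -19 ≡ 68 (mod 87).
Check: 32 × 68 = 2176 ≡ 1 (mod 87)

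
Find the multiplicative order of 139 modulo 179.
89

179 is prime, so ord(139) divides φ(179) = 178.
Divisors of 178: 1, 2, 89, 178.
Repeated squaring: 139^1 ≡ 139, 139^2 ≡ 168, 139^4 ≡ 121, 139^8 ≡ 142, 139^16 ≡ 116, 139^32 ≡ 31, 139^64 ≡ 66, 139^128 ≡ 60 (mod 179).
Test 139^d mod 179 for each divisor d in increasing order:
139^1 ≡ 139
139^2 ≡ 168
139^89 = 139^64·139^16·139^8·139^1 ≡ 1  ← first divisor giving 1
The order is 89.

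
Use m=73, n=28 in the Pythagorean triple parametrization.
(4545, 4088, 6113)

Euclid's formula: a = m² - n², b = 2mn, c = m² + n²
m = 73, n = 28
a = 73² - 28² = 5329 - 784 = 4545
b = 2 × 73 × 28 = 4088
c = 73² + 28² = 5329 + 784 = 6113
Verification: 4545² + 4088² = 20657025 + 16711744 = 37368769 = 6113² ✓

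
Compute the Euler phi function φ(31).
30

31 = 31
φ(n) = n × ∏(1 - 1/p) for each prime p dividing n
φ(31) = 31 × (1 - 1/31) = 30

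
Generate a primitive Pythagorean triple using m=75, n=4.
(5609, 600, 5641)

Euclid's formula: a = m² - n², b = 2mn, c = m² + n²
m = 75, n = 4
a = 75² - 4² = 5625 - 16 = 5609
b = 2 × 75 × 4 = 600
c = 75² + 4² = 5625 + 16 = 5641
Verification: 5609² + 600² = 31460881 + 360000 = 31820881 = 5641² ✓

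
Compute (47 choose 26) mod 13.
3

Using Lucas' theorem:
Write n=47 and k=26 in base 13:
n in base 13: [3, 8]
k in base 13: [2, 0]
C(47,26) mod 13 = ∏ C(n_i, k_i) mod 13
Digit binomials (mod 13): C(3,2) = 3; C(8,0) = 1
Product: 3 × 1 = 3 ≡ 3 (mod 13)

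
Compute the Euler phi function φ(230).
88

230 = 2 × 5 × 23
φ(n) = n × ∏(1 - 1/p) for each prime p dividing n
φ(230) = 230 × (1 - 1/2) × (1 - 1/5) × (1 - 1/23) = 88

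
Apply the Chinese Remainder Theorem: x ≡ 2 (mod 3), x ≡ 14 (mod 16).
14

Using Chinese Remainder Theorem:
M = 3 × 16 = 48
M1 = 16, M2 = 3
y1 = 16^(-1) mod 3 = 1
y2 = 3^(-1) mod 16 = 11
x = (2×16×1 + 14×3×11) mod 48 = 14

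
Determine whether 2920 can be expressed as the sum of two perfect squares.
2² + 54² (a=2, b=54)

Factorization: 2920 = 2^3 × 5 × 73
By Fermat: n is sum of two squares iff every prime p ≡ 3 (mod 4) appears to even power.
All primes ≡ 3 (mod 4) appear to even power.
Search a = 0, 1, 2, … for 2920 - a² a perfect square: first hit at a = 2: 2920 - 4 = 2916 = 54².
2920 = 2² + 54² = 4 + 2916 ✓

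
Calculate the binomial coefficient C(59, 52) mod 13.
1

Using Lucas' theorem:
Write n=59 and k=52 in base 13:
n in base 13: [4, 7]
k in base 13: [4, 0]
C(59,52) mod 13 = ∏ C(n_i, k_i) mod 13
Digit binomials (mod 13): C(4,4) = 1; C(7,0) = 1
Product: 1 × 1 = 1 ≡ 1 (mod 13)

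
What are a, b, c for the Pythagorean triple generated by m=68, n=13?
(4455, 1768, 4793)

Euclid's formula: a = m² - n², b = 2mn, c = m² + n²
m = 68, n = 13
a = 68² - 13² = 4624 - 169 = 4455
b = 2 × 68 × 13 = 1768
c = 68² + 13² = 4624 + 169 = 4793
Verification: 4455² + 1768² = 19847025 + 3125824 = 22972849 = 4793² ✓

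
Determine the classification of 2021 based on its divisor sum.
deficient

Proper divisors of 2021: sum = 1 + 43 + 47 = 91
Since 91 < 2021, 2021 is deficient.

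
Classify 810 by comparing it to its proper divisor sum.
abundant

Proper divisors of 810: sum = 1 + 2 + 3 + 5 + 6 + 9 + 10 + 15 + ... + 135 + 162 + 270 + 405 (19 divisors) = 1368
Since 1368 > 810, 810 is abundant.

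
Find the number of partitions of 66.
2323520

p(n) counts ways to write n as a sum of positive integers (order ignored).
Euler's pentagonal recurrence: p(k) = p(k-1) + p(k-2) - p(k-5) - p(k-7) + p(k-12) + p(k-15) - ... (offsets j(3j∓1)/2, signs ++--, p(0)=1, p(<0)=0).
DP table for k = 0..65: p(0)=1, p(1)=1, p(2)=2, p(3)=3, p(4)=5, p(5)=7, p(6)=11, p(7)=15, p(8)=22, p(9)=30, p(10)=42, p(11)=56, p(12)=77, p(13)=101, p(14)=135, p(15)=176, p(16)=231, p(17)=297, p(18)=385, p(19)=490, p(20)=627, p(21)=792, p(22)=1002, p(23)=1255, p(24)=1575, p(25)=1958, p(26)=2436, p(27)=3010, p(28)=3718, p(29)=4565, p(30)=5604, p(31)=6842, p(32)=8349, p(33)=10143, p(34)=12310, p(35)=14883, p(36)=17977, p(37)=21637, p(38)=26015, p(39)=31185, p(40)=37338, p(41)=44583, p(42)=53174, p(43)=63261, p(44)=75175, p(45)=89134, p(46)=105558, p(47)=124754, p(48)=147273, p(49)=173525, p(50)=204226, p(51)=239943, p(52)=281589, p(53)=329931, p(54)=386155, p(55)=451276, p(56)=526823, p(57)=614154, p(58)=715220, p(59)=831820, p(60)=966467, p(61)=1121505, p(62)=1300156, p(63)=1505499, p(64)=1741630, p(65)=2012558.
Final step: p(66) = p(65) + p(64) - p(61) - p(59) + p(54) + p(51) - p(44) - p(40) + p(31) + p(26) - p(15) - p(9)
= 2012558 + 1741630 - 1121505 - 831820 + 386155 + 239943 - 75175 - 37338 + 6842 + 2436 - 176 - 30
= 2323520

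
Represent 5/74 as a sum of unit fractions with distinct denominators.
1/15 + 1/1110

Greedy algorithm:
5/74: ceiling(74/5) = 15, use 1/15
1/1110: ceiling(1110/1) = 1110, use 1/1110
Result: 5/74 = 1/15 + 1/1110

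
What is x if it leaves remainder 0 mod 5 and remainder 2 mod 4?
10

Using Chinese Remainder Theorem:
M = 5 × 4 = 20
M1 = 4, M2 = 5
y1 = 4^(-1) mod 5 = 4
y2 = 5^(-1) mod 4 = 1
x = (0×4×4 + 2×5×1) mod 20 = 10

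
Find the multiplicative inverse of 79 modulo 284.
151

gcd(79, 284) = 1, so the inverse exists.
Extended Euclidean algorithm on (284, 79):
284 = 3 × 79 + 47  ⟹  47 = (1)·284 + (-3)·79
79 = 1 × 47 + 32  ⟹  32 = (-1)·284 + (4)·79
47 = 1 × 32 + 15  ⟹  15 = (2)·284 + (-7)·79
32 = 2 × 15 + 2  ⟹  2 = (-5)·284 + (18)·79
15 = 7 × 2 + 1  ⟹  1 = (37)·284 + (-133)·79
So (-133)·79 ≡ 1 (mod 284), i.e. 79^(-1) ≡ -133 ≡ 151 (mod 284).
Check: 79 × 151 = 11929 ≡ 1 (mod 284)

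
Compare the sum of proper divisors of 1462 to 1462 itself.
deficient

Proper divisors of 1462: sum = 1 + 2 + 17 + 34 + 43 + 86 + 731 = 914
Since 914 < 1462, 1462 is deficient.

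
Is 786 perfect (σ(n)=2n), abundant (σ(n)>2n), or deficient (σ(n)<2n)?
abundant

Proper divisors of 786: sum = 1 + 2 + 3 + 6 + 131 + 262 + 393 = 798
Since 798 > 786, 786 is abundant.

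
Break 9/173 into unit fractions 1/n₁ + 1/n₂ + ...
1/20 + 1/495 + 1/342540

Greedy algorithm:
9/173: ceiling(173/9) = 20, use 1/20
7/3460: ceiling(3460/7) = 495, use 1/495
1/342540: ceiling(342540/1) = 342540, use 1/342540
Result: 9/173 = 1/20 + 1/495 + 1/342540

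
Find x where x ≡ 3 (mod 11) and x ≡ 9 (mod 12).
69

Using Chinese Remainder Theorem:
M = 11 × 12 = 132
M1 = 12, M2 = 11
y1 = 12^(-1) mod 11 = 1
y2 = 11^(-1) mod 12 = 11
x = (3×12×1 + 9×11×11) mod 132 = 69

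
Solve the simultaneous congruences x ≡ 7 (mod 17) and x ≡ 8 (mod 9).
143

Using Chinese Remainder Theorem:
M = 17 × 9 = 153
M1 = 9, M2 = 17
y1 = 9^(-1) mod 17 = 2
y2 = 17^(-1) mod 9 = 8
x = (7×9×2 + 8×17×8) mod 153 = 143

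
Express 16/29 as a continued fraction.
[0; 1, 1, 4, 3]

Euclidean algorithm steps:
16 = 0 × 29 + 16
29 = 1 × 16 + 13
16 = 1 × 13 + 3
13 = 4 × 3 + 1
3 = 3 × 1 + 0
Continued fraction: [0; 1, 1, 4, 3]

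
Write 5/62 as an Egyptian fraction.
1/13 + 1/269 + 1/216814

Greedy algorithm:
5/62: ceiling(62/5) = 13, use 1/13
3/806: ceiling(806/3) = 269, use 1/269
1/216814: ceiling(216814/1) = 216814, use 1/216814
Result: 5/62 = 1/13 + 1/269 + 1/216814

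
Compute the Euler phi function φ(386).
192

386 = 2 × 193
φ(n) = n × ∏(1 - 1/p) for each prime p dividing n
φ(386) = 386 × (1 - 1/2) × (1 - 1/193) = 192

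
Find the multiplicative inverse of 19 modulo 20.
19

gcd(19, 20) = 1, so the inverse exists.
Extended Euclidean algorithm on (20, 19):
20 = 1 × 19 + 1  ⟹  1 = (1)·20 + (-1)·19
So (-1)·19 ≡ 1 (mod 20), i.e. 19^(-1) ≡ -1 ≡ 19 (mod 20).
Check: 19 × 19 = 361 ≡ 1 (mod 20)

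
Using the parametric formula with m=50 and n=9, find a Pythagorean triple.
(2419, 900, 2581)

Euclid's formula: a = m² - n², b = 2mn, c = m² + n²
m = 50, n = 9
a = 50² - 9² = 2500 - 81 = 2419
b = 2 × 50 × 9 = 900
c = 50² + 9² = 2500 + 81 = 2581
Verification: 2419² + 900² = 5851561 + 810000 = 6661561 = 2581² ✓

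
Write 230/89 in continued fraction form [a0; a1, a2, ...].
[2; 1, 1, 2, 2, 7]

Euclidean algorithm steps:
230 = 2 × 89 + 52
89 = 1 × 52 + 37
52 = 1 × 37 + 15
37 = 2 × 15 + 7
15 = 2 × 7 + 1
7 = 7 × 1 + 0
Continued fraction: [2; 1, 1, 2, 2, 7]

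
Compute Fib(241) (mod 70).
1

Matrix identity: Q^n = [[F_(n+1), F_n], [F_n, F_(n-1)]] with Q = [[1,1],[1,0]].
n = 241 = 11110001₂. Square-and-multiply, entries mod 70:
Q^1 = [[1,1],[1,0]]
Q^3 = (Q^1)²·Q = [[3,2],[2,1]]
Q^7 = (Q^3)²·Q = [[21,13],[13,8]]
Q^15 = (Q^7)²·Q = [[7,50],[50,27]]
Q^30 = (Q^15)² = [[29,20],[20,9]]
Q^60 = (Q^30)² = [[51,60],[60,61]]
Q^120 = (Q^60)² = [[41,0],[0,41]]
Q^241 = (Q^120)²·Q = [[1,1],[1,0]]
F_241 mod 70 = Q^241[0][1] = 1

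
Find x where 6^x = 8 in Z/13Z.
3

Baby-step giant-step with step n = ⌈√13⌉ = 4.
Baby steps 6^j mod 13 (j:value) for j=0..3: 0:1, 1:6, 2:10, 3:8.
h = 8 is already in the table at j=3, so x = 3.
Check: 6^3 ≡ 8 (mod 13).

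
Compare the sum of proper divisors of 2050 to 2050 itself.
deficient

Proper divisors of 2050: sum = 1 + 2 + 5 + 10 + 25 + 41 + 50 + 82 + 205 + 410 + 1025 = 1856
Since 1856 < 2050, 2050 is deficient.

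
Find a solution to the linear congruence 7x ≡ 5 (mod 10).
x ≡ 5 (mod 10)

gcd(7, 10) = 1, which divides 5, so solutions exist.
Find 7^(-1) mod 10 by the extended Euclidean algorithm:
10 = 1 × 7 + 3  ⟹  3 = (1)·10 + (-1)·7
7 = 2 × 3 + 1  ⟹  1 = (-2)·10 + (3)·7
So (3)·7 ≡ 1 (mod 10), i.e. 7^(-1) ≡ 3 (mod 10).
x ≡ 3 × 5 = 15 ≡ 5 (mod 10).
Check: 7 × 5 = 35 ≡ 5 (mod 10).
Unique solution: x ≡ 5 (mod 10)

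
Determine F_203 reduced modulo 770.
607

Matrix identity: Q^n = [[F_(n+1), F_n], [F_n, F_(n-1)]] with Q = [[1,1],[1,0]].
n = 203 = 11001011₂. Square-and-multiply, entries mod 770:
Q^1 = [[1,1],[1,0]]
Q^3 = (Q^1)²·Q = [[3,2],[2,1]]
Q^6 = (Q^3)² = [[13,8],[8,5]]
Q^12 = (Q^6)² = [[233,144],[144,89]]
Q^25 = (Q^12)²·Q = [[503,335],[335,168]]
Q^50 = (Q^25)² = [[254,715],[715,309]]
Q^101 = (Q^50)²·Q = [[386,551],[551,605]]
Q^203 = (Q^101)²·Q = [[718,607],[607,111]]
F_203 mod 770 = Q^203[0][1] = 607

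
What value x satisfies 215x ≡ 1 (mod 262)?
39

gcd(215, 262) = 1, so the inverse exists.
Extended Euclidean algorithm on (262, 215):
262 = 1 × 215 + 47  ⟹  47 = (1)·262 + (-1)·215
215 = 4 × 47 + 27  ⟹  27 = (-4)·262 + (5)·215
47 = 1 × 27 + 20  ⟹  20 = (5)·262 + (-6)·215
27 = 1 × 20 + 7  ⟹  7 = (-9)·262 + (11)·215
20 = 2 × 7 + 6  ⟹  6 = (23)·262 + (-28)·215
7 = 1 × 6 + 1  ⟹  1 = (-32)·262 + (39)·215
So (39)·215 ≡ 1 (mod 262), i.e. 215^(-1) ≡ 39 (mod 262).
Check: 215 × 39 = 8385 ≡ 1 (mod 262)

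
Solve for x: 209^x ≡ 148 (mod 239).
13

Baby-step giant-step with step n = ⌈√239⌉ = 16.
Baby steps 209^j mod 239 (j:value) for j=0..15: 0:1, 1:209, 2:183, 3:7, 4:29, 5:86, 6:49, 7:203, 8:124, 9:104, 10:226, 11:151, 12:11, 13:148, 14:101, 15:77.
h = 148 is already in the table at j=13, so x = 13.
Check: 209^13 ≡ 148 (mod 239).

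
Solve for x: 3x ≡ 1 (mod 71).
24

gcd(3, 71) = 1, so the inverse exists.
Extended Euclidean algorithm on (71, 3):
71 = 23 × 3 + 2  ⟹  2 = (1)·71 + (-23)·3
3 = 1 × 2 + 1  ⟹  1 = (-1)·71 + (24)·3
So (24)·3 ≡ 1 (mod 71), i.e. 3^(-1) ≡ 24 (mod 71).
Check: 3 × 24 = 72 ≡ 1 (mod 71)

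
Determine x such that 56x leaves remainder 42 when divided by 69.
x ≡ 18 (mod 69)

gcd(56, 69) = 1, which divides 42, so solutions exist.
Find 56^(-1) mod 69 by the extended Euclidean algorithm:
69 = 1 × 56 + 13  ⟹  13 = (1)·69 + (-1)·56
56 = 4 × 13 + 4  ⟹  4 = (-4)·69 + (5)·56
13 = 3 × 4 + 1  ⟹  1 = (13)·69 + (-16)·56
So (-16)·56 ≡ 1 (mod 69), i.e. 56^(-1) ≡ -16 ≡ 53 (mod 69).
x ≡ 53 × 42 = 2226 ≡ 18 (mod 69).
Check: 56 × 18 = 1008 ≡ 42 (mod 69).
Unique solution: x ≡ 18 (mod 69)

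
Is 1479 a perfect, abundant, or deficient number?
deficient

Proper divisors of 1479: sum = 1 + 3 + 17 + 29 + 51 + 87 + 493 = 681
Since 681 < 1479, 1479 is deficient.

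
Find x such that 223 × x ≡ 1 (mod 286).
59

gcd(223, 286) = 1, so the inverse exists.
Extended Euclidean algorithm on (286, 223):
286 = 1 × 223 + 63  ⟹  63 = (1)·286 + (-1)·223
223 = 3 × 63 + 34  ⟹  34 = (-3)·286 + (4)·223
63 = 1 × 34 + 29  ⟹  29 = (4)·286 + (-5)·223
34 = 1 × 29 + 5  ⟹  5 = (-7)·286 + (9)·223
29 = 5 × 5 + 4  ⟹  4 = (39)·286 + (-50)·223
5 = 1 × 4 + 1  ⟹  1 = (-46)·286 + (59)·223
So (59)·223 ≡ 1 (mod 286), i.e. 223^(-1) ≡ 59 (mod 286).
Check: 223 × 59 = 13157 ≡ 1 (mod 286)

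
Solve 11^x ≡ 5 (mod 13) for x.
3

Baby-step giant-step with step n = ⌈√13⌉ = 4.
Baby steps 11^j mod 13 (j:value) for j=0..3: 0:1, 1:11, 2:4, 3:5.
h = 5 is already in the table at j=3, so x = 3.
Check: 11^3 ≡ 5 (mod 13).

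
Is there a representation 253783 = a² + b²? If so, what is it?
Not possible

Factorization: 253783 = 19^3 × 37
By Fermat: n is sum of two squares iff every prime p ≡ 3 (mod 4) appears to even power.
Prime(s) ≡ 3 (mod 4) with odd exponent: [(19, 3)]
Therefore 253783 cannot be expressed as a² + b².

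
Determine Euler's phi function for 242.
110

242 = 2 × 11^2
φ(n) = n × ∏(1 - 1/p) for each prime p dividing n
φ(242) = 242 × (1 - 1/2) × (1 - 1/11) = 110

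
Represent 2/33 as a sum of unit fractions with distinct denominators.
1/17 + 1/561

Greedy algorithm:
2/33: ceiling(33/2) = 17, use 1/17
1/561: ceiling(561/1) = 561, use 1/561
Result: 2/33 = 1/17 + 1/561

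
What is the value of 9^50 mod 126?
81

Repeated squaring. Binary of 50 = 110010.
9^1 ≡ 9 (mod 126); 9^2 ≡ 81 (mod 126); 9^4 ≡ 9 (mod 126); 9^8 ≡ 81 (mod 126); 9^16 ≡ 9 (mod 126); 9^32 ≡ 81 (mod 126)
9^50 = 9^2 × 9^16 × 9^32 ≡ 81 (mod 126)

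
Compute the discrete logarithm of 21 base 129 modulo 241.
183

Baby-step giant-step with step n = ⌈√241⌉ = 16.
Baby steps 129^j mod 241 (j:value) for j=0..15: 0:1, 1:129, 2:12, 3:102, 4:144, 5:19, 6:41, 7:228, 8:10, 9:85, 10:120, 11:56, 12:235, 13:190, 14:169, 15:111.
Giant-step multiplier: 129^(-16) ≡ 129^(240-16) = 129^224 ≡ 94 (mod 241).
Giant steps γ_i = 21·94^i mod 241: γ_0=21, γ_1=46, γ_2=227, γ_3=130, γ_4=170, γ_5=74, γ_6=208, γ_7=31, γ_8=22, γ_9=140, γ_10=146, γ_11=228 (in table at j=7).
x = i·n + j = 11·16 + 7 = 183.
Check: 129^183 ≡ 21 (mod 241).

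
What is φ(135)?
72

135 = 3^3 × 5
φ(n) = n × ∏(1 - 1/p) for each prime p dividing n
φ(135) = 135 × (1 - 1/3) × (1 - 1/5) = 72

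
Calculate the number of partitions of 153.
54770336324

p(n) counts ways to write n as a sum of positive integers (order ignored).
Euler's pentagonal recurrence: p(k) = p(k-1) + p(k-2) - p(k-5) - p(k-7) + p(k-12) + p(k-15) - ... (offsets j(3j∓1)/2, signs ++--, p(0)=1, p(<0)=0).
DP table for k = 0..152: p(0)=1, p(1)=1, p(2)=2, p(3)=3, p(4)=5, p(5)=7, p(6)=11, p(7)=15, p(8)=22, p(9)=30, p(10)=42, p(11)=56, p(12)=77, p(13)=101, p(14)=135, p(15)=176, p(16)=231, p(17)=297, p(18)=385, p(19)=490, p(20)=627, p(21)=792, p(22)=1002, p(23)=1255, p(24)=1575, p(25)=1958, p(26)=2436, p(27)=3010, p(28)=3718, p(29)=4565, p(30)=5604, p(31)=6842, p(32)=8349, p(33)=10143, p(34)=12310, p(35)=14883, p(36)=17977, p(37)=21637, p(38)=26015, p(39)=31185, p(40)=37338, p(41)=44583, p(42)=53174, p(43)=63261, p(44)=75175, p(45)=89134, p(46)=105558, p(47)=124754, p(48)=147273, p(49)=173525, p(50)=204226, p(51)=239943, p(52)=281589, p(53)=329931, p(54)=386155, p(55)=451276, p(56)=526823, p(57)=614154, p(58)=715220, p(59)=831820, p(60)=966467, p(61)=1121505, p(62)=1300156, p(63)=1505499, p(64)=1741630, p(65)=2012558, p(66)=2323520, p(67)=2679689, p(68)=3087735, p(69)=3554345, p(70)=4087968, p(71)=4697205, p(72)=5392783, p(73)=6185689, p(74)=7089500, p(75)=8118264, p(76)=9289091, p(77)=10619863, p(78)=12132164, p(79)=13848650, p(80)=15796476, p(81)=18004327, p(82)=20506255, p(83)=23338469, p(84)=26543660, p(85)=30167357, p(86)=34262962, p(87)=38887673, p(88)=44108109, p(89)=49995925, p(90)=56634173, p(91)=64112359, p(92)=72533807, p(93)=82010177, p(94)=92669720, p(95)=104651419, p(96)=118114304, p(97)=133230930, p(98)=150198136, p(99)=169229875, p(100)=190569292, p(101)=214481126, p(102)=241265379, p(103)=271248950, p(104)=304801365, p(105)=342325709, p(106)=384276336, p(107)=431149389, p(108)=483502844, p(109)=541946240, p(110)=607163746, p(111)=679903203, p(112)=761002156, p(113)=851376628, p(114)=952050665, p(115)=1064144451, p(116)=1188908248, p(117)=1327710076, p(118)=1482074143, p(119)=1653668665, p(120)=1844349560, p(121)=2056148051, p(122)=2291320912, p(123)=2552338241, p(124)=2841940500, p(125)=3163127352, p(126)=3519222692, p(127)=3913864295, p(128)=4351078600, p(129)=4835271870, p(130)=5371315400, p(131)=5964539504, p(132)=6620830889, p(133)=7346629512, p(134)=8149040695, p(135)=9035836076, p(136)=10015581680, p(137)=11097645016, p(138)=12292341831, p(139)=13610949895, p(140)=15065878135, p(141)=16670689208, p(142)=18440293320, p(143)=20390982757, p(144)=22540654445, p(145)=24908858009, p(146)=27517052599, p(147)=30388671978, p(148)=33549419497, p(149)=37027355200, p(150)=40853235313, p(151)=45060624582, p(152)=49686288421.
Final step: p(153) = p(152) + p(151) - p(148) - p(146) + p(141) + p(138) - p(131) - p(127) + p(118) + p(113) - p(102) - p(96) + p(83) + p(76) - p(61) - p(53) + p(36) + p(27) - p(8)
= 49686288421 + 45060624582 - 33549419497 - 27517052599 + 16670689208 + 12292341831 - 5964539504 - 3913864295 + 1482074143 + 851376628 - 241265379 - 118114304 + 23338469 + 9289091 - 1121505 - 329931 + 17977 + 3010 - 22
= 54770336324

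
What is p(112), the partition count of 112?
761002156

p(n) counts ways to write n as a sum of positive integers (order ignored).
Euler's pentagonal recurrence: p(k) = p(k-1) + p(k-2) - p(k-5) - p(k-7) + p(k-12) + p(k-15) - ... (offsets j(3j∓1)/2, signs ++--, p(0)=1, p(<0)=0).
DP table for k = 0..111: p(0)=1, p(1)=1, p(2)=2, p(3)=3, p(4)=5, p(5)=7, p(6)=11, p(7)=15, p(8)=22, p(9)=30, p(10)=42, p(11)=56, p(12)=77, p(13)=101, p(14)=135, p(15)=176, p(16)=231, p(17)=297, p(18)=385, p(19)=490, p(20)=627, p(21)=792, p(22)=1002, p(23)=1255, p(24)=1575, p(25)=1958, p(26)=2436, p(27)=3010, p(28)=3718, p(29)=4565, p(30)=5604, p(31)=6842, p(32)=8349, p(33)=10143, p(34)=12310, p(35)=14883, p(36)=17977, p(37)=21637, p(38)=26015, p(39)=31185, p(40)=37338, p(41)=44583, p(42)=53174, p(43)=63261, p(44)=75175, p(45)=89134, p(46)=105558, p(47)=124754, p(48)=147273, p(49)=173525, p(50)=204226, p(51)=239943, p(52)=281589, p(53)=329931, p(54)=386155, p(55)=451276, p(56)=526823, p(57)=614154, p(58)=715220, p(59)=831820, p(60)=966467, p(61)=1121505, p(62)=1300156, p(63)=1505499, p(64)=1741630, p(65)=2012558, p(66)=2323520, p(67)=2679689, p(68)=3087735, p(69)=3554345, p(70)=4087968, p(71)=4697205, p(72)=5392783, p(73)=6185689, p(74)=7089500, p(75)=8118264, p(76)=9289091, p(77)=10619863, p(78)=12132164, p(79)=13848650, p(80)=15796476, p(81)=18004327, p(82)=20506255, p(83)=23338469, p(84)=26543660, p(85)=30167357, p(86)=34262962, p(87)=38887673, p(88)=44108109, p(89)=49995925, p(90)=56634173, p(91)=64112359, p(92)=72533807, p(93)=82010177, p(94)=92669720, p(95)=104651419, p(96)=118114304, p(97)=133230930, p(98)=150198136, p(99)=169229875, p(100)=190569292, p(101)=214481126, p(102)=241265379, p(103)=271248950, p(104)=304801365, p(105)=342325709, p(106)=384276336, p(107)=431149389, p(108)=483502844, p(109)=541946240, p(110)=607163746, p(111)=679903203.
Final step: p(112) = p(111) + p(110) - p(107) - p(105) + p(100) + p(97) - p(90) - p(86) + p(77) + p(72) - p(61) - p(55) + p(42) + p(35) - p(20) - p(12)
= 679903203 + 607163746 - 431149389 - 342325709 + 190569292 + 133230930 - 56634173 - 34262962 + 10619863 + 5392783 - 1121505 - 451276 + 53174 + 14883 - 627 - 77
= 761002156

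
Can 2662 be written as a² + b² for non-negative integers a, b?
Not possible

Factorization: 2662 = 2 × 11^3
By Fermat: n is sum of two squares iff every prime p ≡ 3 (mod 4) appears to even power.
Prime(s) ≡ 3 (mod 4) with odd exponent: [(11, 3)]
Therefore 2662 cannot be expressed as a² + b².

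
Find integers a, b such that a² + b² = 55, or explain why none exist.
Not possible

Factorization: 55 = 5 × 11
By Fermat: n is sum of two squares iff every prime p ≡ 3 (mod 4) appears to even power.
Prime(s) ≡ 3 (mod 4) with odd exponent: [(11, 1)]
Therefore 55 cannot be expressed as a² + b².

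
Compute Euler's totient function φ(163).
162

163 = 163
φ(n) = n × ∏(1 - 1/p) for each prime p dividing n
φ(163) = 163 × (1 - 1/163) = 162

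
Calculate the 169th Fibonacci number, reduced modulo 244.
89

Matrix identity: Q^n = [[F_(n+1), F_n], [F_n, F_(n-1)]] with Q = [[1,1],[1,0]].
n = 169 = 10101001₂. Square-and-multiply, entries mod 244:
Q^1 = [[1,1],[1,0]]
Q^2 = (Q^1)² = [[2,1],[1,1]]
Q^5 = (Q^2)²·Q = [[8,5],[5,3]]
Q^10 = (Q^5)² = [[89,55],[55,34]]
Q^21 = (Q^10)²·Q = [[143,210],[210,177]]
Q^42 = (Q^21)² = [[133,100],[100,33]]
Q^84 = (Q^42)² = [[117,8],[8,109]]
Q^169 = (Q^84)²·Q = [[189,89],[89,100]]
F_169 mod 244 = Q^169[0][1] = 89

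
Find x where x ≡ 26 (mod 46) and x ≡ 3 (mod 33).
762

Using Chinese Remainder Theorem:
M = 46 × 33 = 1518
M1 = 33, M2 = 46
y1 = 33^(-1) mod 46 = 7
y2 = 46^(-1) mod 33 = 28
x = (26×33×7 + 3×46×28) mod 1518 = 762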